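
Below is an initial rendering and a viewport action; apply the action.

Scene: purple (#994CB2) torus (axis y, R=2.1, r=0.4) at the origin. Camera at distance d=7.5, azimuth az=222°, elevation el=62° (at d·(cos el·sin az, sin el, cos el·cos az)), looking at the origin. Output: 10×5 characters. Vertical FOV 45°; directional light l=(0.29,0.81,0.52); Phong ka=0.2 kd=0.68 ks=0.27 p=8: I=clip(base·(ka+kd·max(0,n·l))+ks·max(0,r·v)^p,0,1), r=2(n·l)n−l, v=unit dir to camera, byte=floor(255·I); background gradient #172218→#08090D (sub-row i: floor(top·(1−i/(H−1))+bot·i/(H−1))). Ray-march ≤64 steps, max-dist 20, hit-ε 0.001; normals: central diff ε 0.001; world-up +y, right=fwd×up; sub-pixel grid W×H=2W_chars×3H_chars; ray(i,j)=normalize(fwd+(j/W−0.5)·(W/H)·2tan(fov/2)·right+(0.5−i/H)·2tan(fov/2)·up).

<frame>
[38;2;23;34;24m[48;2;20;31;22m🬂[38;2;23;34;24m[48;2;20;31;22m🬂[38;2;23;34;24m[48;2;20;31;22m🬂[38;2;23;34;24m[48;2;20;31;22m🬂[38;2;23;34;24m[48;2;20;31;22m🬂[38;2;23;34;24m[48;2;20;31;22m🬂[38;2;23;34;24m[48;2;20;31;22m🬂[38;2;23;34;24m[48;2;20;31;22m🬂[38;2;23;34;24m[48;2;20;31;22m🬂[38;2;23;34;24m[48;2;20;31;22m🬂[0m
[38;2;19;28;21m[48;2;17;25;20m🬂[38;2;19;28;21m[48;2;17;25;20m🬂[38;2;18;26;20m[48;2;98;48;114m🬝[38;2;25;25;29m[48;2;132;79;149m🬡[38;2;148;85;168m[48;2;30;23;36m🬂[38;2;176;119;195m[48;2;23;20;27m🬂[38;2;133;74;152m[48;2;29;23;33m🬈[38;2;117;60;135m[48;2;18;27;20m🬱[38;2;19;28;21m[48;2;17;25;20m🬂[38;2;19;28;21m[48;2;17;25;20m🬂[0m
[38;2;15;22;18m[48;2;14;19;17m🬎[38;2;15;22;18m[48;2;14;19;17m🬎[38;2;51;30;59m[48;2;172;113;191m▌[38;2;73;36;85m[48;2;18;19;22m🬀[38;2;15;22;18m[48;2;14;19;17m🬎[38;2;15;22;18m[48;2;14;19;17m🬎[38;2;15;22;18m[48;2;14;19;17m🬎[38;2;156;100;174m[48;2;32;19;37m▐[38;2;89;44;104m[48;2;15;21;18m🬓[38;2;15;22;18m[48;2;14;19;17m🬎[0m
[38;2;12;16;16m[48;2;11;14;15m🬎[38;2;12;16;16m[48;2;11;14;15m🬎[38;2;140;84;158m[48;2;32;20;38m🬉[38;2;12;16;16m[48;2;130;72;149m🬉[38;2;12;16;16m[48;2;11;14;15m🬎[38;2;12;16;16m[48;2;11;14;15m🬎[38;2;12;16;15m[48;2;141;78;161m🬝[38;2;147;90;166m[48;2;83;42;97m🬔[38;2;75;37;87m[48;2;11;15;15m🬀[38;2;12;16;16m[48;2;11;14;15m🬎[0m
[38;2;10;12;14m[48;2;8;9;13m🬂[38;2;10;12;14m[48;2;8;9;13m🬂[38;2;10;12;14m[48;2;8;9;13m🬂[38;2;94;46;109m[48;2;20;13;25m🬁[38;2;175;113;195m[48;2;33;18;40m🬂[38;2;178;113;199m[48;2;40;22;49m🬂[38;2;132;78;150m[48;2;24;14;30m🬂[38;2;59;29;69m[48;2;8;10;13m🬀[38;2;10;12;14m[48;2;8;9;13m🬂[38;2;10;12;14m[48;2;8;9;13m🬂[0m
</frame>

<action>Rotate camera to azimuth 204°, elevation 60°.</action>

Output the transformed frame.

<frame>
[38;2;23;34;24m[48;2;20;31;22m🬂[38;2;23;34;24m[48;2;20;31;22m🬂[38;2;23;34;24m[48;2;20;31;22m🬂[38;2;23;34;24m[48;2;20;31;22m🬂[38;2;23;34;24m[48;2;20;31;22m🬂[38;2;23;34;24m[48;2;20;31;22m🬂[38;2;23;34;24m[48;2;20;31;22m🬂[38;2;23;34;24m[48;2;20;31;22m🬂[38;2;23;34;24m[48;2;20;31;22m🬂[38;2;23;34;24m[48;2;20;31;22m🬂[0m
[38;2;19;28;21m[48;2;17;25;20m🬂[38;2;19;28;21m[48;2;17;25;20m🬂[38;2;19;28;21m[48;2;17;25;20m🬂[38;2;21;24;24m[48;2;145;94;162m🬥[38;2;145;82;166m[48;2;28;24;33m🬁[38;2;157;95;176m[48;2;23;20;27m🬂[38;2;165;112;183m[48;2;30;26;35m🬇[38;2;141;90;158m[48;2;18;26;20m🬏[38;2;19;28;21m[48;2;17;25;20m🬂[38;2;19;28;21m[48;2;17;25;20m🬂[0m
[38;2;15;22;18m[48;2;14;19;17m🬎[38;2;15;22;18m[48;2;14;19;17m🬎[38;2;59;34;69m[48;2;163;106;182m▌[38;2;59;29;69m[48;2;17;19;21m🬀[38;2;15;22;18m[48;2;14;19;17m🬎[38;2;15;22;18m[48;2;14;19;17m🬎[38;2;15;22;18m[48;2;14;19;17m🬎[38;2;37;22;43m[48;2;169;112;188m▌[38;2;72;36;84m[48;2;15;21;18m🬓[38;2;15;22;18m[48;2;14;19;17m🬎[0m
[38;2;12;16;16m[48;2;11;14;15m🬎[38;2;12;16;16m[48;2;11;14;15m🬎[38;2;147;91;165m[48;2;37;23;45m🬉[38;2;34;23;40m[48;2;140;80;159m🬊[38;2;12;16;16m[48;2;11;14;15m🬎[38;2;12;16;16m[48;2;11;14;15m🬎[38;2;12;16;15m[48;2;166;101;187m🬝[38;2;166;105;186m[48;2;90;46;104m🬅[38;2;61;30;71m[48;2;11;15;15m🬀[38;2;12;16;16m[48;2;11;14;15m🬎[0m
[38;2;10;12;14m[48;2;8;9;13m🬂[38;2;10;12;14m[48;2;8;9;13m🬂[38;2;10;12;14m[48;2;8;9;13m🬂[38;2;91;45;106m[48;2;21;13;26m🬁[38;2;172;112;191m[48;2;30;17;37m🬂[38;2;192;129;213m[48;2;36;20;44m🬂[38;2;118;66;134m[48;2;21;13;27m🬂[38;2;45;22;53m[48;2;8;10;13m🬀[38;2;10;12;14m[48;2;8;9;13m🬂[38;2;10;12;14m[48;2;8;9;13m🬂[0m
</frame>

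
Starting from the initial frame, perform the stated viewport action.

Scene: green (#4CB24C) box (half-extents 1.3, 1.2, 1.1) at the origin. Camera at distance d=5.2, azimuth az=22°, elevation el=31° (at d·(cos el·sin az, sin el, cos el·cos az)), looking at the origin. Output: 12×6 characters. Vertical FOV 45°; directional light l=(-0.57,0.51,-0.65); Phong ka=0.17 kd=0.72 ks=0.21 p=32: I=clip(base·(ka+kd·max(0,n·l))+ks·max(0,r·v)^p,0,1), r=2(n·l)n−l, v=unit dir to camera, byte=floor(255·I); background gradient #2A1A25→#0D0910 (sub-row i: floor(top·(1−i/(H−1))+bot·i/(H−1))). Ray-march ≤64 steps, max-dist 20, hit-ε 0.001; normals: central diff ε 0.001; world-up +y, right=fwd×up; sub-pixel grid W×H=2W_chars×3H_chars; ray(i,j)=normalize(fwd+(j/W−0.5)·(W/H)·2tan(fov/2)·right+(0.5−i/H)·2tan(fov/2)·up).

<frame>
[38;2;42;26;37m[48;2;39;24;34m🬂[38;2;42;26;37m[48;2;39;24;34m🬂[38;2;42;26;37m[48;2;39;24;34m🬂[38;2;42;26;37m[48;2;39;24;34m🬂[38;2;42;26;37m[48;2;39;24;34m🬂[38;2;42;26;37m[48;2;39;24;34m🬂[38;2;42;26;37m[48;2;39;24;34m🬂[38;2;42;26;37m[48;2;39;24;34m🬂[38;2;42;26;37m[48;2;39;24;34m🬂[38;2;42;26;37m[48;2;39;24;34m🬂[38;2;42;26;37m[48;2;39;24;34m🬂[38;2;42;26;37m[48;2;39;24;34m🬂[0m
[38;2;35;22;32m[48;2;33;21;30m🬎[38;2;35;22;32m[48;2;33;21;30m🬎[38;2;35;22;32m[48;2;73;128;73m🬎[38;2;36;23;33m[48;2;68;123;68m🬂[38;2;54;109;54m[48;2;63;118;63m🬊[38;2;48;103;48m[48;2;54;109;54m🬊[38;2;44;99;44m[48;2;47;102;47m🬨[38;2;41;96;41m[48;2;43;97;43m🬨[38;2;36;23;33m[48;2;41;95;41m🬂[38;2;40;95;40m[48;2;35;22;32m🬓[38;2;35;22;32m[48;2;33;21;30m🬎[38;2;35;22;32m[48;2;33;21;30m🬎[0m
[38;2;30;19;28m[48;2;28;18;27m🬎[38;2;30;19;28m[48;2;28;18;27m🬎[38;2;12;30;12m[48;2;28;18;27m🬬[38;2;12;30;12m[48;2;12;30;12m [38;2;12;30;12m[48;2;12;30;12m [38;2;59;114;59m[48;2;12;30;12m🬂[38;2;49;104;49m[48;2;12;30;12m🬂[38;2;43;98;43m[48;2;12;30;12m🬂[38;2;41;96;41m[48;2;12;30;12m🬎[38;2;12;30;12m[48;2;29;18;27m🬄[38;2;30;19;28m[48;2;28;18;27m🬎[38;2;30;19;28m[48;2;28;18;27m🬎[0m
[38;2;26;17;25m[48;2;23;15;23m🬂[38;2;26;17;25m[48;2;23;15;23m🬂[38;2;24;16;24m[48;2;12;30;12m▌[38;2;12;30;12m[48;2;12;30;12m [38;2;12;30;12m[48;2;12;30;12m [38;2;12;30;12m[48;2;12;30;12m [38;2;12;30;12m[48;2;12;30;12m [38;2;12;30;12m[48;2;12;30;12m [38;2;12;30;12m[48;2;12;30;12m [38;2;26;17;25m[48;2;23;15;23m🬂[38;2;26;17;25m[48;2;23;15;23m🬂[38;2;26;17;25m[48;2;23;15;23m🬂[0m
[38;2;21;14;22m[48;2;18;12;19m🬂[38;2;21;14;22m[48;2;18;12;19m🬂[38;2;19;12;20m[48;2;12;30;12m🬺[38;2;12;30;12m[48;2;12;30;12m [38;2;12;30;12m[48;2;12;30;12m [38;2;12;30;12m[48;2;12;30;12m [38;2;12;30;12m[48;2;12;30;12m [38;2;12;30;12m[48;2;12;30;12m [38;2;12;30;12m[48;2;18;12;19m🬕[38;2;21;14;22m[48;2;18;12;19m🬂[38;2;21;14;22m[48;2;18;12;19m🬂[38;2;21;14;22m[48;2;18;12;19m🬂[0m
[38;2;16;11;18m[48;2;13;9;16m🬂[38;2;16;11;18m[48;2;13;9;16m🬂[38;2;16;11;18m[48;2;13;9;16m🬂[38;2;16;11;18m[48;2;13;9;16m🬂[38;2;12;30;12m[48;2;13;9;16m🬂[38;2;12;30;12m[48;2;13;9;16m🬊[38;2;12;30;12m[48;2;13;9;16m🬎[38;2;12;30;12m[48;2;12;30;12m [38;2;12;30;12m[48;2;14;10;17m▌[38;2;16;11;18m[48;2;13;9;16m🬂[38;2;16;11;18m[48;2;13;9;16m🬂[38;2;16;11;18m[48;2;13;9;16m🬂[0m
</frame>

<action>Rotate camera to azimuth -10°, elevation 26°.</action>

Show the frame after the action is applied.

<frame>
[38;2;42;26;37m[48;2;39;24;34m🬂[38;2;42;26;37m[48;2;39;24;34m🬂[38;2;42;26;37m[48;2;39;24;34m🬂[38;2;42;26;37m[48;2;39;24;34m🬂[38;2;42;26;37m[48;2;39;24;34m🬂[38;2;42;26;37m[48;2;39;24;34m🬂[38;2;42;26;37m[48;2;39;24;34m🬂[38;2;42;26;37m[48;2;39;24;34m🬂[38;2;42;26;37m[48;2;39;24;34m🬂[38;2;42;26;37m[48;2;39;24;34m🬂[38;2;42;26;37m[48;2;39;24;34m🬂[38;2;42;26;37m[48;2;39;24;34m🬂[0m
[38;2;35;22;32m[48;2;33;21;30m🬎[38;2;35;22;32m[48;2;33;21;30m🬎[38;2;35;22;32m[48;2;33;21;30m🬎[38;2;36;23;33m[48;2;40;95;40m🬂[38;2;36;23;33m[48;2;40;95;40m🬂[38;2;36;23;33m[48;2;40;95;40m🬂[38;2;40;95;40m[48;2;40;95;40m [38;2;40;95;40m[48;2;40;95;40m [38;2;40;95;40m[48;2;36;23;33m🬺[38;2;40;95;40m[48;2;35;22;32m🬱[38;2;40;95;40m[48;2;35;22;32m🬏[38;2;35;22;32m[48;2;33;21;30m🬎[0m
[38;2;30;19;28m[48;2;28;18;27m🬎[38;2;30;19;28m[48;2;28;18;27m🬎[38;2;30;19;28m[48;2;28;18;27m🬎[38;2;12;30;12m[48;2;12;30;12m [38;2;12;30;12m[48;2;12;30;12m [38;2;12;30;12m[48;2;12;30;12m [38;2;12;30;12m[48;2;12;30;12m [38;2;12;30;12m[48;2;12;30;12m [38;2;12;30;12m[48;2;12;30;12m [38;2;12;30;12m[48;2;12;30;12m [38;2;12;30;12m[48;2;29;18;27m🬀[38;2;30;19;28m[48;2;28;18;27m🬎[0m
[38;2;26;17;25m[48;2;23;15;23m🬂[38;2;26;17;25m[48;2;23;15;23m🬂[38;2;26;17;25m[48;2;23;15;23m🬂[38;2;12;30;12m[48;2;12;30;12m [38;2;12;30;12m[48;2;12;30;12m [38;2;12;30;12m[48;2;12;30;12m [38;2;12;30;12m[48;2;12;30;12m [38;2;12;30;12m[48;2;12;30;12m [38;2;12;30;12m[48;2;12;30;12m [38;2;12;30;12m[48;2;12;30;12m [38;2;26;17;25m[48;2;23;15;23m🬂[38;2;26;17;25m[48;2;23;15;23m🬂[0m
[38;2;21;14;22m[48;2;18;12;19m🬂[38;2;21;14;22m[48;2;18;12;19m🬂[38;2;21;14;22m[48;2;18;12;19m🬂[38;2;19;13;20m[48;2;12;30;12m▌[38;2;12;30;12m[48;2;12;30;12m [38;2;12;30;12m[48;2;12;30;12m [38;2;12;30;12m[48;2;12;30;12m [38;2;12;30;12m[48;2;12;30;12m [38;2;12;30;12m[48;2;12;30;12m [38;2;12;30;12m[48;2;18;12;19m🬕[38;2;21;14;22m[48;2;18;12;19m🬂[38;2;21;14;22m[48;2;18;12;19m🬂[0m
[38;2;16;11;18m[48;2;13;9;16m🬂[38;2;16;11;18m[48;2;13;9;16m🬂[38;2;16;11;18m[48;2;13;9;16m🬂[38;2;12;30;12m[48;2;14;9;16m🬉[38;2;12;30;12m[48;2;13;9;16m🬎[38;2;12;30;12m[48;2;13;9;16m🬎[38;2;12;30;12m[48;2;13;9;16m🬎[38;2;12;30;12m[48;2;13;9;16m🬂[38;2;12;30;12m[48;2;13;9;16m🬂[38;2;12;30;12m[48;2;14;9;16m🬀[38;2;16;11;18m[48;2;13;9;16m🬂[38;2;16;11;18m[48;2;13;9;16m🬂[0m
</frame>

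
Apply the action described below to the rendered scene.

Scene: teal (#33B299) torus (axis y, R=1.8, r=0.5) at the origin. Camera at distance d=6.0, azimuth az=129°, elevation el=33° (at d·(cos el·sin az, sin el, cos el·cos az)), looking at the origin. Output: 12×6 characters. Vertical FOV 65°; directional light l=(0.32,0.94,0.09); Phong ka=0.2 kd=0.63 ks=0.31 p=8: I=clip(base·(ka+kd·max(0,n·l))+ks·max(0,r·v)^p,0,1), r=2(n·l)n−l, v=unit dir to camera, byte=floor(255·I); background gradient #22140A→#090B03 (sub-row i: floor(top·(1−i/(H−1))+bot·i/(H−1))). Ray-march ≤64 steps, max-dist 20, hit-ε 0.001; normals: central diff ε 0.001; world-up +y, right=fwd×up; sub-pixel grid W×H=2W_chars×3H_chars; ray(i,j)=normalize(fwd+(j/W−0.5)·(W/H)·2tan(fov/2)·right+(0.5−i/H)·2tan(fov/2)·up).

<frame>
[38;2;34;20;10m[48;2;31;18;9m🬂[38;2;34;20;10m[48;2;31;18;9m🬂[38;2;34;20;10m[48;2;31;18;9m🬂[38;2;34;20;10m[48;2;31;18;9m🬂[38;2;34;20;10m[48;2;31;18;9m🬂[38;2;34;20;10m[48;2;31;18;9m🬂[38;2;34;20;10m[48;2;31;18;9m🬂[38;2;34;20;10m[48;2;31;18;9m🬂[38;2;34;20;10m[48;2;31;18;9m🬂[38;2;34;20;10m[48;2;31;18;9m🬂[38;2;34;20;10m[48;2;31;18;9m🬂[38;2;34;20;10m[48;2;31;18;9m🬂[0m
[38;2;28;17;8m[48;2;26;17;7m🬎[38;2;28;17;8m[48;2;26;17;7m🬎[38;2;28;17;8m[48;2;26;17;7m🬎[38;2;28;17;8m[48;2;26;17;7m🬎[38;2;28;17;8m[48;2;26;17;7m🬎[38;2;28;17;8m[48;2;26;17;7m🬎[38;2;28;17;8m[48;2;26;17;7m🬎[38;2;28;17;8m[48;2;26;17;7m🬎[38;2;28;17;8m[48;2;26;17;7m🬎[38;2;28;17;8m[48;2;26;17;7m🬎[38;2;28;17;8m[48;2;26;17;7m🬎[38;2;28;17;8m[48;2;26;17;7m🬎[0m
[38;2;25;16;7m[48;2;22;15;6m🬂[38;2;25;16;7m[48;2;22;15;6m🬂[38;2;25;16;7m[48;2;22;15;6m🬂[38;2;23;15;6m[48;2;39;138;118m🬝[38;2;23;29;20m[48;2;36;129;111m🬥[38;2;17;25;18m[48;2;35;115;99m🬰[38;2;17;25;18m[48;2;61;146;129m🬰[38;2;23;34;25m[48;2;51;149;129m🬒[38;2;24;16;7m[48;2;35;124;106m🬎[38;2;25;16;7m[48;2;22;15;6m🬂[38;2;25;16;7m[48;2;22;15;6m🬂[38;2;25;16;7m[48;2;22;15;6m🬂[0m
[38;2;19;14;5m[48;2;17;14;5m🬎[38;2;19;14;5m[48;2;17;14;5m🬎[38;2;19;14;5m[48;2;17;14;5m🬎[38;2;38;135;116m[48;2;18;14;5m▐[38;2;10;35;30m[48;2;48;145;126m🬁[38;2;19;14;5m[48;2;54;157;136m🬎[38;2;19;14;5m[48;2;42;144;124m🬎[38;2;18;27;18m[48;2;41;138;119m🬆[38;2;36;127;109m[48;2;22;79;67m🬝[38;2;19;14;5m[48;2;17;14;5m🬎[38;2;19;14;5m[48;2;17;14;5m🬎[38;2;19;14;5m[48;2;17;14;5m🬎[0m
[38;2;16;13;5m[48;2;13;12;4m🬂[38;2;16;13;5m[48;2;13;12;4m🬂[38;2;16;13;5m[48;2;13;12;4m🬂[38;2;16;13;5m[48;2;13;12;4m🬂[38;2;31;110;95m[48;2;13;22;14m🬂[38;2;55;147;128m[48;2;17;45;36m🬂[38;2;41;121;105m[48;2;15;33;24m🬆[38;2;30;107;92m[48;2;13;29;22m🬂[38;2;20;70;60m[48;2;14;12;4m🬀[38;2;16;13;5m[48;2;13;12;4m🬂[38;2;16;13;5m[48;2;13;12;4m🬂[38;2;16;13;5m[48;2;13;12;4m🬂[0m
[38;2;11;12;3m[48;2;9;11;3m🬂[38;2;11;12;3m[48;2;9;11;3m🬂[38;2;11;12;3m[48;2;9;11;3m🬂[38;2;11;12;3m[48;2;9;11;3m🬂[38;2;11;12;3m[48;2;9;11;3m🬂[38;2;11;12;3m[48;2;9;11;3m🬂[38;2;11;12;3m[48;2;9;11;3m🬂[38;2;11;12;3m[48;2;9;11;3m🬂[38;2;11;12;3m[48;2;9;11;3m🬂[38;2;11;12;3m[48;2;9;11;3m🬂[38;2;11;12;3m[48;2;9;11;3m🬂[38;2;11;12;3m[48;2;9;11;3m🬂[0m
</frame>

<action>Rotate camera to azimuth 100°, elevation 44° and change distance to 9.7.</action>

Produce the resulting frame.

<frame>
[38;2;34;20;10m[48;2;31;18;9m🬂[38;2;34;20;10m[48;2;31;18;9m🬂[38;2;34;20;10m[48;2;31;18;9m🬂[38;2;34;20;10m[48;2;31;18;9m🬂[38;2;34;20;10m[48;2;31;18;9m🬂[38;2;34;20;10m[48;2;31;18;9m🬂[38;2;34;20;10m[48;2;31;18;9m🬂[38;2;34;20;10m[48;2;31;18;9m🬂[38;2;34;20;10m[48;2;31;18;9m🬂[38;2;34;20;10m[48;2;31;18;9m🬂[38;2;34;20;10m[48;2;31;18;9m🬂[38;2;34;20;10m[48;2;31;18;9m🬂[0m
[38;2;28;17;8m[48;2;26;17;7m🬎[38;2;28;17;8m[48;2;26;17;7m🬎[38;2;28;17;8m[48;2;26;17;7m🬎[38;2;28;17;8m[48;2;26;17;7m🬎[38;2;28;17;8m[48;2;26;17;7m🬎[38;2;28;17;8m[48;2;26;17;7m🬎[38;2;28;17;8m[48;2;26;17;7m🬎[38;2;28;17;8m[48;2;26;17;7m🬎[38;2;28;17;8m[48;2;26;17;7m🬎[38;2;28;17;8m[48;2;26;17;7m🬎[38;2;28;17;8m[48;2;26;17;7m🬎[38;2;28;17;8m[48;2;26;17;7m🬎[0m
[38;2;25;16;7m[48;2;22;15;6m🬂[38;2;25;16;7m[48;2;22;15;6m🬂[38;2;25;16;7m[48;2;22;15;6m🬂[38;2;25;16;7m[48;2;22;15;6m🬂[38;2;25;16;7m[48;2;22;15;6m🬂[38;2;22;25;16m[48;2;37;130;112m🬥[38;2;20;34;26m[48;2;46;148;128m🬰[38;2;39;138;118m[48;2;23;15;6m🬏[38;2;25;16;7m[48;2;22;15;6m🬂[38;2;25;16;7m[48;2;22;15;6m🬂[38;2;25;16;7m[48;2;22;15;6m🬂[38;2;25;16;7m[48;2;22;15;6m🬂[0m
[38;2;19;14;5m[48;2;17;14;5m🬎[38;2;19;14;5m[48;2;17;14;5m🬎[38;2;19;14;5m[48;2;17;14;5m🬎[38;2;19;14;5m[48;2;17;14;5m🬎[38;2;38;134;115m[48;2;18;14;5m🬉[38;2;18;30;21m[48;2;51;147;128m🬊[38;2;19;14;5m[48;2;80;180;160m🬎[38;2;32;114;98m[48;2;17;14;5m🬝[38;2;19;14;5m[48;2;17;14;5m🬎[38;2;19;14;5m[48;2;17;14;5m🬎[38;2;19;14;5m[48;2;17;14;5m🬎[38;2;19;14;5m[48;2;17;14;5m🬎[0m
[38;2;16;13;5m[48;2;13;12;4m🬂[38;2;16;13;5m[48;2;13;12;4m🬂[38;2;16;13;5m[48;2;13;12;4m🬂[38;2;16;13;5m[48;2;13;12;4m🬂[38;2;16;13;5m[48;2;13;12;4m🬂[38;2;16;13;5m[48;2;13;12;4m🬂[38;2;16;13;5m[48;2;13;12;4m🬂[38;2;16;13;5m[48;2;13;12;4m🬂[38;2;16;13;5m[48;2;13;12;4m🬂[38;2;16;13;5m[48;2;13;12;4m🬂[38;2;16;13;5m[48;2;13;12;4m🬂[38;2;16;13;5m[48;2;13;12;4m🬂[0m
[38;2;11;12;3m[48;2;9;11;3m🬂[38;2;11;12;3m[48;2;9;11;3m🬂[38;2;11;12;3m[48;2;9;11;3m🬂[38;2;11;12;3m[48;2;9;11;3m🬂[38;2;11;12;3m[48;2;9;11;3m🬂[38;2;11;12;3m[48;2;9;11;3m🬂[38;2;11;12;3m[48;2;9;11;3m🬂[38;2;11;12;3m[48;2;9;11;3m🬂[38;2;11;12;3m[48;2;9;11;3m🬂[38;2;11;12;3m[48;2;9;11;3m🬂[38;2;11;12;3m[48;2;9;11;3m🬂[38;2;11;12;3m[48;2;9;11;3m🬂[0m
</frame>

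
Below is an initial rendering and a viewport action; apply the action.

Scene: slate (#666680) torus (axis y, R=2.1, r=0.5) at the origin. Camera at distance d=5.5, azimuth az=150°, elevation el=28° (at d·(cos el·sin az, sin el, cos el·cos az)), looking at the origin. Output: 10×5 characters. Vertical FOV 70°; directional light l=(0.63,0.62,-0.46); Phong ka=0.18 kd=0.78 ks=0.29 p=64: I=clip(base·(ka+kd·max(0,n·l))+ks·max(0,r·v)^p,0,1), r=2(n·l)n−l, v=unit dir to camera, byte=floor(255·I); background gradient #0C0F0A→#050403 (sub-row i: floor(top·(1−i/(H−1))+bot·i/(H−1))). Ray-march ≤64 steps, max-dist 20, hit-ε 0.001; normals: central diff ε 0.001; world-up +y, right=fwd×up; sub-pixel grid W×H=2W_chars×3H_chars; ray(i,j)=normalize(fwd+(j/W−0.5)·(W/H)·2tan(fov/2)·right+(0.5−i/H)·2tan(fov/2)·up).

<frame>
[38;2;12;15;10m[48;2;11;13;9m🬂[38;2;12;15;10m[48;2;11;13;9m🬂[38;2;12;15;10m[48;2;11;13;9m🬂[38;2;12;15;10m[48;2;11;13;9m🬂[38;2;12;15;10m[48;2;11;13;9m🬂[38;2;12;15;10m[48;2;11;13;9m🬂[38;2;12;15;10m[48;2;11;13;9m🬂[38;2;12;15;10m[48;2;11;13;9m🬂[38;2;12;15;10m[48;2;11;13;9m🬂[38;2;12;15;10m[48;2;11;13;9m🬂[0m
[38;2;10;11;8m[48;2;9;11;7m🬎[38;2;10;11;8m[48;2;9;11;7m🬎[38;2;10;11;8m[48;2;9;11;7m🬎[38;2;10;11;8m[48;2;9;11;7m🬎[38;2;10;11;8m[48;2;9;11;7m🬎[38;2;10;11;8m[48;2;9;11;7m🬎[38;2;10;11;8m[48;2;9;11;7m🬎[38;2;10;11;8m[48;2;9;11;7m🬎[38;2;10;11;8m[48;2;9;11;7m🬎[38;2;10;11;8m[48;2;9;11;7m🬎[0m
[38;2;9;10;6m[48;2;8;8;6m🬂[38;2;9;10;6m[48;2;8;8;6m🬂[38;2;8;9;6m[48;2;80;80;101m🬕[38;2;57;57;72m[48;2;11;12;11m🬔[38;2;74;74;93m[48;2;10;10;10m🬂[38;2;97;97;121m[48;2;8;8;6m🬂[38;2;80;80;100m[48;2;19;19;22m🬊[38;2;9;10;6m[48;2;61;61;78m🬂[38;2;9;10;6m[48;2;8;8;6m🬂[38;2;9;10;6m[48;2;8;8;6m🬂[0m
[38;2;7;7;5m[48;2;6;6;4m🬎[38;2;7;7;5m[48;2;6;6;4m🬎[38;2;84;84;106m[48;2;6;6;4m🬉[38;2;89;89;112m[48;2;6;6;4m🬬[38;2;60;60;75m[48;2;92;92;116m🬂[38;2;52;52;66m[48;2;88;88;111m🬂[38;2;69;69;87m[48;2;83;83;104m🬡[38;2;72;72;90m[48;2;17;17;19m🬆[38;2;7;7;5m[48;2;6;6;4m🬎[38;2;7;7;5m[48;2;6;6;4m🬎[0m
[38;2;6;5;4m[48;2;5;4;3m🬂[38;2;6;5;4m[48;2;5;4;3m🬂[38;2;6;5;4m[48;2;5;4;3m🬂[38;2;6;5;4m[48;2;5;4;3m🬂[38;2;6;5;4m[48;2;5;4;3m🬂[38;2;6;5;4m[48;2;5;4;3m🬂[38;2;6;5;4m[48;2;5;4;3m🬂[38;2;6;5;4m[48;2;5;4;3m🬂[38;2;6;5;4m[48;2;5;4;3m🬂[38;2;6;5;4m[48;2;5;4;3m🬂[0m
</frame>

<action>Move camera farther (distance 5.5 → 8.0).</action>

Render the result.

<frame>
[38;2;12;15;10m[48;2;11;13;9m🬂[38;2;12;15;10m[48;2;11;13;9m🬂[38;2;12;15;10m[48;2;11;13;9m🬂[38;2;12;15;10m[48;2;11;13;9m🬂[38;2;12;15;10m[48;2;11;13;9m🬂[38;2;12;15;10m[48;2;11;13;9m🬂[38;2;12;15;10m[48;2;11;13;9m🬂[38;2;12;15;10m[48;2;11;13;9m🬂[38;2;12;15;10m[48;2;11;13;9m🬂[38;2;12;15;10m[48;2;11;13;9m🬂[0m
[38;2;10;11;8m[48;2;9;11;7m🬎[38;2;10;11;8m[48;2;9;11;7m🬎[38;2;10;11;8m[48;2;9;11;7m🬎[38;2;10;11;8m[48;2;9;11;7m🬎[38;2;10;11;8m[48;2;9;11;7m🬎[38;2;10;11;8m[48;2;9;11;7m🬎[38;2;10;11;8m[48;2;9;11;7m🬎[38;2;10;11;8m[48;2;9;11;7m🬎[38;2;10;11;8m[48;2;9;11;7m🬎[38;2;10;11;8m[48;2;9;11;7m🬎[0m
[38;2;9;10;6m[48;2;8;8;6m🬂[38;2;9;10;6m[48;2;8;8;6m🬂[38;2;9;10;6m[48;2;8;8;6m🬂[38;2;8;9;6m[48;2;78;78;98m🬕[38;2;58;58;73m[48;2;17;17;19m🬑[38;2;77;77;97m[48;2;17;17;18m🬂[38;2;9;10;6m[48;2;66;66;83m🬂[38;2;9;10;6m[48;2;8;8;6m🬂[38;2;9;10;6m[48;2;8;8;6m🬂[38;2;9;10;6m[48;2;8;8;6m🬂[0m
[38;2;7;7;5m[48;2;6;6;4m🬎[38;2;7;7;5m[48;2;6;6;4m🬎[38;2;7;7;5m[48;2;6;6;4m🬎[38;2;78;78;98m[48;2;6;6;4m🬁[38;2;98;98;122m[48;2;15;15;17m🬂[38;2;78;78;98m[48;2;15;15;17m🬆[38;2;61;61;77m[48;2;6;6;4m🬂[38;2;7;7;5m[48;2;6;6;4m🬎[38;2;7;7;5m[48;2;6;6;4m🬎[38;2;7;7;5m[48;2;6;6;4m🬎[0m
[38;2;6;5;4m[48;2;5;4;3m🬂[38;2;6;5;4m[48;2;5;4;3m🬂[38;2;6;5;4m[48;2;5;4;3m🬂[38;2;6;5;4m[48;2;5;4;3m🬂[38;2;6;5;4m[48;2;5;4;3m🬂[38;2;6;5;4m[48;2;5;4;3m🬂[38;2;6;5;4m[48;2;5;4;3m🬂[38;2;6;5;4m[48;2;5;4;3m🬂[38;2;6;5;4m[48;2;5;4;3m🬂[38;2;6;5;4m[48;2;5;4;3m🬂[0m
</frame>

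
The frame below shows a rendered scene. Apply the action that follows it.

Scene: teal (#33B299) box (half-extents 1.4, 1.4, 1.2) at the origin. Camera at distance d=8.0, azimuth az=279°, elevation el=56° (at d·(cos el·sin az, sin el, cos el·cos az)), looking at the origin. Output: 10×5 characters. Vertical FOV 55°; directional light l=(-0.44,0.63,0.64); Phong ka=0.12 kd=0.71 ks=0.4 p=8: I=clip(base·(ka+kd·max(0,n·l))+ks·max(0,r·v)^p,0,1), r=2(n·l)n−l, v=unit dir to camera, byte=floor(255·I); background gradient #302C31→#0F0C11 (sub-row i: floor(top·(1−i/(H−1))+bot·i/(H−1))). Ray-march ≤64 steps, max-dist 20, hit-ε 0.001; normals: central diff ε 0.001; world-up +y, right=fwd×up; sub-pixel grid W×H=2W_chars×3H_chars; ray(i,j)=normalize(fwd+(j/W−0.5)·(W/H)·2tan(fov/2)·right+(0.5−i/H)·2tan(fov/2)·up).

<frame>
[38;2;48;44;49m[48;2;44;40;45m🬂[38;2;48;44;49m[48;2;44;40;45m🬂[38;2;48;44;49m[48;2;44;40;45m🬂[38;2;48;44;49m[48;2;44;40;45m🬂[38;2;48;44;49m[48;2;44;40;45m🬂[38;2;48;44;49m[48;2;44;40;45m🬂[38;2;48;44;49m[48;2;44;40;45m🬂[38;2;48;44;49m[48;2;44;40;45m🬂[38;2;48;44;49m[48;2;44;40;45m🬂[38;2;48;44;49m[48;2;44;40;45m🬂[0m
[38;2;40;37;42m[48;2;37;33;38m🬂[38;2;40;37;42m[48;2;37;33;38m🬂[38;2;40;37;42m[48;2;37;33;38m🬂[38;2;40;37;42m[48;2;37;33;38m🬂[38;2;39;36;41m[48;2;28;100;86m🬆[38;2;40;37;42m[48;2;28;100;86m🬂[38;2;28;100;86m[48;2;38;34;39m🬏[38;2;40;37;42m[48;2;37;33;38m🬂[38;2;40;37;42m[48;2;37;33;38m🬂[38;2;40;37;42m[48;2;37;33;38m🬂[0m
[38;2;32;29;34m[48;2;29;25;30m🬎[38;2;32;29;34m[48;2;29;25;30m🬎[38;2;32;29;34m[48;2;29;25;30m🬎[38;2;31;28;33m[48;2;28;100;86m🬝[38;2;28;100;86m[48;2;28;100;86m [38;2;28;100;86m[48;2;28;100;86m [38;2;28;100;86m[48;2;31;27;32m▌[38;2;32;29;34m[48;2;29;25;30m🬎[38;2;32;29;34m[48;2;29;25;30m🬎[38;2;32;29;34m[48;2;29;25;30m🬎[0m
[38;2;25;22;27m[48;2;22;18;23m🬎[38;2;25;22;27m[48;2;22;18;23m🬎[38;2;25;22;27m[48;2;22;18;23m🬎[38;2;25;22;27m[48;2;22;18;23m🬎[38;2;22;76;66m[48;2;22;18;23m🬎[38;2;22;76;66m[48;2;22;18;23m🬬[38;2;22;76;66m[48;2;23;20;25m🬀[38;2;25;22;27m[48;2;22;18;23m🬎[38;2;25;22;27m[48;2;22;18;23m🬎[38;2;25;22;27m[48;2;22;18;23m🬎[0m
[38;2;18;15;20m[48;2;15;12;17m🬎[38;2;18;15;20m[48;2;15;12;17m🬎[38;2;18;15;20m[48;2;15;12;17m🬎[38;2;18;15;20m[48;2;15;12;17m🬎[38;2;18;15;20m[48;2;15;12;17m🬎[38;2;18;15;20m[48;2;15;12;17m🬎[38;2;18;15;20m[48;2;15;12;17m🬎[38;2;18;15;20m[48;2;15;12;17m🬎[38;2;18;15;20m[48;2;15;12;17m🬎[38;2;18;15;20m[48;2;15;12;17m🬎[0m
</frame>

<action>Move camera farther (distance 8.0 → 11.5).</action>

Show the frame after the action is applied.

<frame>
[38;2;48;44;49m[48;2;44;40;45m🬂[38;2;48;44;49m[48;2;44;40;45m🬂[38;2;48;44;49m[48;2;44;40;45m🬂[38;2;48;44;49m[48;2;44;40;45m🬂[38;2;48;44;49m[48;2;44;40;45m🬂[38;2;48;44;49m[48;2;44;40;45m🬂[38;2;48;44;49m[48;2;44;40;45m🬂[38;2;48;44;49m[48;2;44;40;45m🬂[38;2;48;44;49m[48;2;44;40;45m🬂[38;2;48;44;49m[48;2;44;40;45m🬂[0m
[38;2;40;37;42m[48;2;37;33;38m🬂[38;2;40;37;42m[48;2;37;33;38m🬂[38;2;40;37;42m[48;2;37;33;38m🬂[38;2;40;37;42m[48;2;37;33;38m🬂[38;2;38;34;39m[48;2;28;100;86m🬝[38;2;28;100;86m[48;2;38;34;39m🬏[38;2;40;37;42m[48;2;37;33;38m🬂[38;2;40;37;42m[48;2;37;33;38m🬂[38;2;40;37;42m[48;2;37;33;38m🬂[38;2;40;37;42m[48;2;37;33;38m🬂[0m
[38;2;32;29;34m[48;2;29;25;30m🬎[38;2;32;29;34m[48;2;29;25;30m🬎[38;2;32;29;34m[48;2;29;25;30m🬎[38;2;32;29;34m[48;2;29;25;30m🬎[38;2;25;88;76m[48;2;32;29;34m🬷[38;2;28;100;86m[48;2;28;100;86m [38;2;32;29;34m[48;2;29;25;30m🬎[38;2;32;29;34m[48;2;29;25;30m🬎[38;2;32;29;34m[48;2;29;25;30m🬎[38;2;32;29;34m[48;2;29;25;30m🬎[0m
[38;2;25;22;27m[48;2;22;18;23m🬎[38;2;25;22;27m[48;2;22;18;23m🬎[38;2;25;22;27m[48;2;22;18;23m🬎[38;2;25;22;27m[48;2;22;18;23m🬎[38;2;22;76;66m[48;2;23;20;25m🬁[38;2;22;76;66m[48;2;22;19;24m🬊[38;2;25;22;27m[48;2;22;18;23m🬎[38;2;25;22;27m[48;2;22;18;23m🬎[38;2;25;22;27m[48;2;22;18;23m🬎[38;2;25;22;27m[48;2;22;18;23m🬎[0m
[38;2;18;15;20m[48;2;15;12;17m🬎[38;2;18;15;20m[48;2;15;12;17m🬎[38;2;18;15;20m[48;2;15;12;17m🬎[38;2;18;15;20m[48;2;15;12;17m🬎[38;2;18;15;20m[48;2;15;12;17m🬎[38;2;18;15;20m[48;2;15;12;17m🬎[38;2;18;15;20m[48;2;15;12;17m🬎[38;2;18;15;20m[48;2;15;12;17m🬎[38;2;18;15;20m[48;2;15;12;17m🬎[38;2;18;15;20m[48;2;15;12;17m🬎[0m
</frame>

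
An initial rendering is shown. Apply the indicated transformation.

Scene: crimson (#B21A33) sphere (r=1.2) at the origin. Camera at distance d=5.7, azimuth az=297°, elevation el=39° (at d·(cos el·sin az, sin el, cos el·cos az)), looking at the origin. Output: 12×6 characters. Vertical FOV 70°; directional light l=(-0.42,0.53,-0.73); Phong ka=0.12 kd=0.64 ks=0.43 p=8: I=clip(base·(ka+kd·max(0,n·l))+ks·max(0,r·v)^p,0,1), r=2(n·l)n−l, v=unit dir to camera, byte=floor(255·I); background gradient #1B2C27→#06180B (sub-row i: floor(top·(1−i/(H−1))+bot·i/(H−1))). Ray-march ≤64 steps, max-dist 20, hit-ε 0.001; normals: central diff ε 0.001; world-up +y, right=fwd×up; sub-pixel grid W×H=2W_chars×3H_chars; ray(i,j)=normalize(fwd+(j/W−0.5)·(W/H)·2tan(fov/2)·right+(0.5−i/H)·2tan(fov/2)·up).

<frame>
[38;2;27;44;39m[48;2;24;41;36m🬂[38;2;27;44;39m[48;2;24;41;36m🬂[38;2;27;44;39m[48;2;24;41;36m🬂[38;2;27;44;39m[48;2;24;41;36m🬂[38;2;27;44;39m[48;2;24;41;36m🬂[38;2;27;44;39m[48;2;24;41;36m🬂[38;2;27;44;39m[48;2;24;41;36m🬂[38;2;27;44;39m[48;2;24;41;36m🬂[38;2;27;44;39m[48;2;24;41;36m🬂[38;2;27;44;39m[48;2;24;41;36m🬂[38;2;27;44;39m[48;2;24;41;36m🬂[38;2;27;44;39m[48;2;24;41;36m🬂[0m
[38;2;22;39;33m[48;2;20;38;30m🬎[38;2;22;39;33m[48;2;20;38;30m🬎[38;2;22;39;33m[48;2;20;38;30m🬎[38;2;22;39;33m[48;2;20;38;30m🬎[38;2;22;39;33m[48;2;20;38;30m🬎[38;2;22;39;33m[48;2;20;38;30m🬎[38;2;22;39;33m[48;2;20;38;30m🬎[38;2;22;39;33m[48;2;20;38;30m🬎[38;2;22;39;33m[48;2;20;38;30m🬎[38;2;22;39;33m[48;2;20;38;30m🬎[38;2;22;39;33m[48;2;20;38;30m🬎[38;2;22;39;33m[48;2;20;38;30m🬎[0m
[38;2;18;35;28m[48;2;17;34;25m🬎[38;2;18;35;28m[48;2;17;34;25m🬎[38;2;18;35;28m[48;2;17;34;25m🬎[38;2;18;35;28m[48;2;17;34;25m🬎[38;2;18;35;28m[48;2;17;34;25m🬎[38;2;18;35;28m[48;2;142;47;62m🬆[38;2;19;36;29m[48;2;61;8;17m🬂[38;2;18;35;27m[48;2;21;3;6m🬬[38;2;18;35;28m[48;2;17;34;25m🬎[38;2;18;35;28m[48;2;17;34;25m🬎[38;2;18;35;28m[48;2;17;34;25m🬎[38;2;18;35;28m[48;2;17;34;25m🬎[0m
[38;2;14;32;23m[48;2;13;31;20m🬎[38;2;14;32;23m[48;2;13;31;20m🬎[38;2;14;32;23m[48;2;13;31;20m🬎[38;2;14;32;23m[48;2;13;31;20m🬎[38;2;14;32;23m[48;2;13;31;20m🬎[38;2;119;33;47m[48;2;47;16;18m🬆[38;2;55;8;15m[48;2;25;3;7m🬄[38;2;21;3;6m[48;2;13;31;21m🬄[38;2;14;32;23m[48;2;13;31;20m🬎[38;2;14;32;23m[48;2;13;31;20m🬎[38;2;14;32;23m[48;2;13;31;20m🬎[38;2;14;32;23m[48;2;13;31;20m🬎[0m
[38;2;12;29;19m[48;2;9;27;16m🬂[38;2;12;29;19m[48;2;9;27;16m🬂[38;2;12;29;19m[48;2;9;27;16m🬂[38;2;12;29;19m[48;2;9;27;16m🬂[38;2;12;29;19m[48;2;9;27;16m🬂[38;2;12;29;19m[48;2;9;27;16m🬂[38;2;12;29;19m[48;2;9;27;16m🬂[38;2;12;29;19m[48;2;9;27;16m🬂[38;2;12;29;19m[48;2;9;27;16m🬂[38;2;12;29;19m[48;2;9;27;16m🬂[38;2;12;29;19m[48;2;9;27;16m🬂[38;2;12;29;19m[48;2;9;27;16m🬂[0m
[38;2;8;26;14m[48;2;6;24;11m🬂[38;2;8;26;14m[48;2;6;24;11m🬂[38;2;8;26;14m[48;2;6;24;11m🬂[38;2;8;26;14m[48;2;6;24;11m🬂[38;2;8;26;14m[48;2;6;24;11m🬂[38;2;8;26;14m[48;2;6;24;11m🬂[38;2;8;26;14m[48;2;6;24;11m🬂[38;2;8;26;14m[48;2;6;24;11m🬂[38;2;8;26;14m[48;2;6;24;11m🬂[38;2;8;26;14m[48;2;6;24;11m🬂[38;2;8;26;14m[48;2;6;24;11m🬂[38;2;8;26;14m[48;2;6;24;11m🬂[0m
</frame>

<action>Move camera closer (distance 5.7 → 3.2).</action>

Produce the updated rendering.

<frame>
[38;2;27;44;39m[48;2;24;41;36m🬂[38;2;27;44;39m[48;2;24;41;36m🬂[38;2;27;44;39m[48;2;24;41;36m🬂[38;2;27;44;39m[48;2;24;41;36m🬂[38;2;27;44;39m[48;2;24;41;36m🬂[38;2;27;44;39m[48;2;24;41;36m🬂[38;2;27;44;39m[48;2;24;41;36m🬂[38;2;27;44;39m[48;2;24;41;36m🬂[38;2;27;44;39m[48;2;24;41;36m🬂[38;2;27;44;39m[48;2;24;41;36m🬂[38;2;27;44;39m[48;2;24;41;36m🬂[38;2;27;44;39m[48;2;24;41;36m🬂[0m
[38;2;22;39;33m[48;2;20;38;30m🬎[38;2;22;39;33m[48;2;20;38;30m🬎[38;2;22;39;33m[48;2;20;38;30m🬎[38;2;22;39;33m[48;2;20;38;30m🬎[38;2;22;39;32m[48;2;120;17;34m🬝[38;2;22;39;33m[48;2;99;15;29m🬆[38;2;23;40;34m[48;2;72;10;20m🬂[38;2;22;39;33m[48;2;38;5;11m🬎[38;2;22;39;33m[48;2;20;38;30m🬎[38;2;22;39;33m[48;2;20;38;30m🬎[38;2;22;39;33m[48;2;20;38;30m🬎[38;2;22;39;33m[48;2;20;38;30m🬎[0m
[38;2;18;35;28m[48;2;17;34;25m🬎[38;2;18;35;28m[48;2;17;34;25m🬎[38;2;18;35;28m[48;2;17;34;25m🬎[38;2;18;35;27m[48;2;130;19;37m🬝[38;2;144;40;57m[48;2;201;109;125m🬕[38;2;144;61;74m[48;2;95;22;34m▌[38;2;72;10;20m[48;2;59;8;16m▌[38;2;44;6;12m[48;2;28;3;7m▌[38;2;21;3;6m[48;2;18;35;28m🬲[38;2;18;35;28m[48;2;17;34;25m🬎[38;2;18;35;28m[48;2;17;34;25m🬎[38;2;18;35;28m[48;2;17;34;25m🬎[0m
[38;2;14;32;23m[48;2;13;31;20m🬎[38;2;14;32;23m[48;2;13;31;20m🬎[38;2;14;32;23m[48;2;13;31;20m🬎[38;2;119;17;34m[48;2;13;31;21m🬉[38;2;147;57;72m[48;2;99;18;32m🬂[38;2;109;34;47m[48;2;73;11;21m🬀[38;2;55;7;15m[48;2;40;5;11m🬕[38;2;32;4;9m[48;2;21;3;6m🬄[38;2;21;3;6m[48;2;13;31;20m🬝[38;2;14;32;23m[48;2;13;31;20m🬎[38;2;14;32;23m[48;2;13;31;20m🬎[38;2;14;32;23m[48;2;13;31;20m🬎[0m
[38;2;12;29;19m[48;2;9;27;16m🬂[38;2;12;29;19m[48;2;9;27;16m🬂[38;2;12;29;19m[48;2;9;27;16m🬂[38;2;12;29;19m[48;2;9;27;16m🬂[38;2;75;10;21m[48;2;9;27;15m🬊[38;2;54;7;15m[48;2;16;15;10m🬎[38;2;41;6;11m[48;2;24;3;6m🬀[38;2;21;3;6m[48;2;9;27;15m🬎[38;2;21;3;6m[48;2;10;27;16m🬀[38;2;12;29;19m[48;2;9;27;16m🬂[38;2;12;29;19m[48;2;9;27;16m🬂[38;2;12;29;19m[48;2;9;27;16m🬂[0m
[38;2;8;26;14m[48;2;6;24;11m🬂[38;2;8;26;14m[48;2;6;24;11m🬂[38;2;8;26;14m[48;2;6;24;11m🬂[38;2;8;26;14m[48;2;6;24;11m🬂[38;2;8;26;14m[48;2;6;24;11m🬂[38;2;8;26;14m[48;2;6;24;11m🬂[38;2;8;26;14m[48;2;6;24;11m🬂[38;2;8;26;14m[48;2;6;24;11m🬂[38;2;8;26;14m[48;2;6;24;11m🬂[38;2;8;26;14m[48;2;6;24;11m🬂[38;2;8;26;14m[48;2;6;24;11m🬂[38;2;8;26;14m[48;2;6;24;11m🬂[0m
</frame>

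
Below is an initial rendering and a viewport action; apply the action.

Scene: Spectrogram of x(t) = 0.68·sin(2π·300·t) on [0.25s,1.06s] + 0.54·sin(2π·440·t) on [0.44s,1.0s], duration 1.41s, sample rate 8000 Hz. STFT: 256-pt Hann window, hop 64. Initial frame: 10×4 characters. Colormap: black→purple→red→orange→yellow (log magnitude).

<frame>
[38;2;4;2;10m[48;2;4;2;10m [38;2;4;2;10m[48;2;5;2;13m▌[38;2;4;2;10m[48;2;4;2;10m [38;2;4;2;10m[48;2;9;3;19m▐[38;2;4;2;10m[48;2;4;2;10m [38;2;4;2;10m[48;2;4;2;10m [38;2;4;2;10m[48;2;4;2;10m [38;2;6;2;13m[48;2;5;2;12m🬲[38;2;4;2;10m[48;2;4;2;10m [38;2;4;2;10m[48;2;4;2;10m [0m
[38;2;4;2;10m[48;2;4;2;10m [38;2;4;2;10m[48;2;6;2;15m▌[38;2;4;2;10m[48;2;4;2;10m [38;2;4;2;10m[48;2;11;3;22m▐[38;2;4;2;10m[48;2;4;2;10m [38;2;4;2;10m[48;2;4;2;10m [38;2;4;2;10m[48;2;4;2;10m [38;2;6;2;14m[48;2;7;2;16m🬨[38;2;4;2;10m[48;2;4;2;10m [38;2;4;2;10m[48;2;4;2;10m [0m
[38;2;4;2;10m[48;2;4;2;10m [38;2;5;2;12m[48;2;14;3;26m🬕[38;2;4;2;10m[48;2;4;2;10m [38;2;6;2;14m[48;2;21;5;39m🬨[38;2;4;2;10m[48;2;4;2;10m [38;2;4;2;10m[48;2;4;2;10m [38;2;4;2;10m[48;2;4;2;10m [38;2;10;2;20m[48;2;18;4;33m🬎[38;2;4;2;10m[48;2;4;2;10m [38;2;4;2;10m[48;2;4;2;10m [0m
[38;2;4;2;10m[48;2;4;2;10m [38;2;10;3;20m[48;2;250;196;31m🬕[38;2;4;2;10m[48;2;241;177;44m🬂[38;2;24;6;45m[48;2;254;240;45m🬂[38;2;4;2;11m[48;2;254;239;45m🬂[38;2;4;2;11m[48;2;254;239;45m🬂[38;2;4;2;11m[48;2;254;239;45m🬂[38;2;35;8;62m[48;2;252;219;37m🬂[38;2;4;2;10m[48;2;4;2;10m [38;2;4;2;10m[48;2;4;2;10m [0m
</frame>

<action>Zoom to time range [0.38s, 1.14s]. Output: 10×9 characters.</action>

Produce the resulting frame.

<frame>
[38;2;4;2;10m[48;2;9;3;18m▌[38;2;4;2;10m[48;2;4;2;10m [38;2;4;2;10m[48;2;4;2;10m [38;2;4;2;10m[48;2;4;2;10m [38;2;4;2;10m[48;2;4;2;10m [38;2;4;2;10m[48;2;4;2;10m [38;2;4;2;10m[48;2;4;2;10m [38;2;4;2;10m[48;2;4;2;10m [38;2;6;2;13m[48;2;4;2;10m▌[38;2;6;2;13m[48;2;4;2;10m▌[0m
[38;2;4;2;10m[48;2;9;3;18m▌[38;2;4;2;10m[48;2;4;2;10m [38;2;4;2;10m[48;2;4;2;10m [38;2;4;2;10m[48;2;4;2;10m [38;2;4;2;10m[48;2;4;2;10m [38;2;4;2;10m[48;2;4;2;10m [38;2;4;2;10m[48;2;4;2;10m [38;2;4;2;10m[48;2;4;2;10m [38;2;6;2;13m[48;2;4;2;10m▌[38;2;6;2;13m[48;2;4;2;10m▌[0m
[38;2;4;2;10m[48;2;9;3;19m▌[38;2;4;2;10m[48;2;4;2;10m [38;2;4;2;10m[48;2;4;2;10m [38;2;4;2;10m[48;2;4;2;10m [38;2;4;2;10m[48;2;4;2;10m [38;2;4;2;10m[48;2;4;2;10m [38;2;4;2;10m[48;2;4;2;10m [38;2;4;2;10m[48;2;4;2;10m [38;2;6;2;14m[48;2;4;2;10m▌[38;2;4;2;10m[48;2;6;2;13m▐[0m
[38;2;4;2;10m[48;2;10;3;20m▌[38;2;4;2;10m[48;2;4;2;10m [38;2;4;2;10m[48;2;4;2;10m [38;2;4;2;10m[48;2;4;2;10m [38;2;4;2;10m[48;2;4;2;10m [38;2;4;2;10m[48;2;4;2;10m [38;2;4;2;10m[48;2;4;2;10m [38;2;4;2;10m[48;2;4;2;10m [38;2;4;2;10m[48;2;6;2;14m▐[38;2;4;2;10m[48;2;6;2;14m▐[0m
[38;2;4;2;10m[48;2;11;3;23m▌[38;2;4;2;10m[48;2;4;2;10m [38;2;4;2;10m[48;2;4;2;10m [38;2;4;2;10m[48;2;4;2;10m [38;2;4;2;10m[48;2;4;2;10m [38;2;4;2;10m[48;2;4;2;10m [38;2;4;2;10m[48;2;4;2;10m [38;2;4;2;10m[48;2;4;2;10m [38;2;4;2;11m[48;2;7;2;17m▐[38;2;4;2;10m[48;2;7;2;17m▐[0m
[38;2;4;2;10m[48;2;14;3;27m▌[38;2;4;2;10m[48;2;4;2;10m [38;2;4;2;10m[48;2;4;2;10m [38;2;4;2;10m[48;2;4;2;10m [38;2;4;2;10m[48;2;4;2;10m [38;2;4;2;10m[48;2;4;2;10m [38;2;4;2;10m[48;2;4;2;10m [38;2;4;2;10m[48;2;4;2;10m [38;2;5;2;11m[48;2;10;3;21m▐[38;2;4;2;10m[48;2;10;3;20m▐[0m
[38;2;4;2;10m[48;2;21;5;39m▌[38;2;4;2;10m[48;2;4;2;10m [38;2;4;2;10m[48;2;4;2;10m [38;2;4;2;10m[48;2;4;2;10m [38;2;4;2;10m[48;2;4;2;10m [38;2;4;2;10m[48;2;4;2;10m [38;2;4;2;10m[48;2;4;2;10m [38;2;4;2;10m[48;2;4;2;10m [38;2;6;2;14m[48;2;17;4;32m▐[38;2;4;2;10m[48;2;16;4;30m▐[0m
[38;2;24;6;37m[48;2;251;175;19m🬝[38;2;5;2;11m[48;2;251;174;19m🬎[38;2;5;2;11m[48;2;251;174;19m🬎[38;2;4;2;11m[48;2;251;174;19m🬎[38;2;4;2;11m[48;2;251;174;19m🬎[38;2;4;2;11m[48;2;251;174;19m🬎[38;2;5;2;11m[48;2;251;174;19m🬎[38;2;5;2;11m[48;2;251;174;19m🬎[38;2;28;6;48m[48;2;251;175;19m🬬[38;2;9;3;19m[48;2;59;14;78m🬨[0m
[38;2;254;240;45m[48;2;28;6;50m🬎[38;2;254;238;45m[48;2;8;2;16m🬎[38;2;254;238;45m[48;2;8;2;16m🬎[38;2;254;238;45m[48;2;8;2;16m🬎[38;2;254;238;44m[48;2;8;2;16m🬎[38;2;254;238;45m[48;2;8;2;16m🬎[38;2;254;238;45m[48;2;8;2;16m🬎[38;2;254;238;45m[48;2;8;2;16m🬎[38;2;254;239;45m[48;2;33;7;59m🬎[38;2;254;238;44m[48;2;38;10;28m🬄[0m
</frame>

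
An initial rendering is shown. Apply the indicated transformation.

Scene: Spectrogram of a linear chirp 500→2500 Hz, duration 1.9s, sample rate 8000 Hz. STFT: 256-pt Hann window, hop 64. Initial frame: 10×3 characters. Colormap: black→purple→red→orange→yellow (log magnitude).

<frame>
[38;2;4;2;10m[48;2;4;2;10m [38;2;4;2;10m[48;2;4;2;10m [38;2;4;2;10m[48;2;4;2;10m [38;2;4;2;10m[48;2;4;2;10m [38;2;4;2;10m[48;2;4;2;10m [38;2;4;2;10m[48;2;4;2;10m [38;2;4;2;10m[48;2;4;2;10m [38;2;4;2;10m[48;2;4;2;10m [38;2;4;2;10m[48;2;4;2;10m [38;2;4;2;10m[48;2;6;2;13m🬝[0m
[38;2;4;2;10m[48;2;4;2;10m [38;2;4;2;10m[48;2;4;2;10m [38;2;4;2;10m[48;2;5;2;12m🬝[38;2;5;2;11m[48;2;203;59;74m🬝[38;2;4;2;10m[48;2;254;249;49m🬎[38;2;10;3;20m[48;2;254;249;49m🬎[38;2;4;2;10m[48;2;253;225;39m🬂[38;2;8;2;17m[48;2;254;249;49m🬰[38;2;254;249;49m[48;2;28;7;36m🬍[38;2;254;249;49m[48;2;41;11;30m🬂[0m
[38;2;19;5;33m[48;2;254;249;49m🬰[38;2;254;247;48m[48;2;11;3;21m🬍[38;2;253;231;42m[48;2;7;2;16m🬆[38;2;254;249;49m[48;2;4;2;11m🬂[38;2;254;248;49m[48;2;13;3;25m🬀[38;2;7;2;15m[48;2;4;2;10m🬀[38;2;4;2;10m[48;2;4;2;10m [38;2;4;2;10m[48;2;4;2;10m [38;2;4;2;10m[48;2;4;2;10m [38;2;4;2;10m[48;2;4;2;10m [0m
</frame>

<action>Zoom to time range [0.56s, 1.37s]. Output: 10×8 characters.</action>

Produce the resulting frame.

<frame>
[38;2;4;2;10m[48;2;4;2;10m [38;2;4;2;10m[48;2;4;2;10m [38;2;4;2;10m[48;2;4;2;10m [38;2;4;2;10m[48;2;4;2;10m [38;2;4;2;10m[48;2;4;2;10m [38;2;4;2;10m[48;2;4;2;10m [38;2;4;2;10m[48;2;4;2;10m [38;2;4;2;10m[48;2;4;2;10m [38;2;4;2;10m[48;2;4;2;10m [38;2;4;2;10m[48;2;4;2;10m [0m
[38;2;4;2;10m[48;2;4;2;10m [38;2;4;2;10m[48;2;4;2;10m [38;2;4;2;10m[48;2;4;2;10m [38;2;4;2;10m[48;2;4;2;10m [38;2;4;2;10m[48;2;4;2;10m [38;2;4;2;10m[48;2;4;2;10m [38;2;4;2;10m[48;2;4;2;10m [38;2;4;2;10m[48;2;4;2;10m [38;2;4;2;10m[48;2;4;2;10m [38;2;4;2;10m[48;2;4;2;10m [0m
[38;2;4;2;10m[48;2;4;2;10m [38;2;4;2;10m[48;2;4;2;10m [38;2;4;2;10m[48;2;4;2;10m [38;2;4;2;10m[48;2;4;2;10m [38;2;4;2;10m[48;2;4;2;10m [38;2;4;2;10m[48;2;4;2;10m [38;2;4;2;10m[48;2;4;2;10m [38;2;4;2;10m[48;2;4;2;10m [38;2;4;2;10m[48;2;4;2;10m [38;2;4;2;10m[48;2;4;2;10m [0m
[38;2;4;2;10m[48;2;4;2;10m [38;2;4;2;10m[48;2;4;2;10m [38;2;4;2;10m[48;2;4;2;10m [38;2;4;2;10m[48;2;4;2;10m [38;2;4;2;10m[48;2;4;2;10m [38;2;4;2;10m[48;2;4;2;10m [38;2;4;2;10m[48;2;4;2;10m [38;2;4;2;10m[48;2;5;2;11m🬎[38;2;4;2;10m[48;2;9;3;19m🬝[38;2;6;2;13m[48;2;40;9;70m🬝[0m
[38;2;4;2;10m[48;2;4;2;11m🬝[38;2;4;2;10m[48;2;5;2;11m🬎[38;2;4;2;10m[48;2;8;2;17m🬎[38;2;6;2;14m[48;2;47;11;82m🬝[38;2;5;2;12m[48;2;250;196;31m🬎[38;2;12;3;23m[48;2;254;249;49m🬎[38;2;50;12;37m[48;2;253;235;43m🬆[38;2;68;17;52m[48;2;254;245;47m🬡[38;2;254;245;47m[48;2;71;18;51m🬍[38;2;253;235;43m[48;2;35;9;38m🬆[0m
[38;2;61;16;38m[48;2;254;245;47m🬆[38;2;49;12;60m[48;2;253;235;43m🬡[38;2;249;216;44m[48;2;17;4;32m🬎[38;2;252;218;36m[48;2;33;8;38m🬆[38;2;254;249;49m[48;2;10;3;20m🬂[38;2;241;135;21m[48;2;12;3;25m🬀[38;2;11;3;22m[48;2;4;2;10m🬂[38;2;7;2;15m[48;2;4;2;10m🬀[38;2;4;2;11m[48;2;4;2;10m🬂[38;2;4;2;10m[48;2;4;2;10m [0m
[38;2;11;3;23m[48;2;4;2;10m🬂[38;2;5;2;12m[48;2;4;2;10m🬂[38;2;5;2;11m[48;2;4;2;10m🬀[38;2;4;2;10m[48;2;4;2;10m [38;2;4;2;10m[48;2;4;2;10m [38;2;4;2;10m[48;2;4;2;10m [38;2;4;2;10m[48;2;4;2;10m [38;2;4;2;10m[48;2;4;2;10m [38;2;4;2;10m[48;2;4;2;10m [38;2;4;2;10m[48;2;4;2;10m [0m
[38;2;4;2;10m[48;2;4;2;10m [38;2;4;2;10m[48;2;4;2;10m [38;2;4;2;10m[48;2;4;2;10m [38;2;4;2;10m[48;2;4;2;10m [38;2;4;2;10m[48;2;4;2;10m [38;2;4;2;10m[48;2;4;2;10m [38;2;4;2;10m[48;2;4;2;10m [38;2;4;2;10m[48;2;4;2;10m [38;2;4;2;10m[48;2;4;2;10m [38;2;4;2;10m[48;2;4;2;10m [0m
</frame>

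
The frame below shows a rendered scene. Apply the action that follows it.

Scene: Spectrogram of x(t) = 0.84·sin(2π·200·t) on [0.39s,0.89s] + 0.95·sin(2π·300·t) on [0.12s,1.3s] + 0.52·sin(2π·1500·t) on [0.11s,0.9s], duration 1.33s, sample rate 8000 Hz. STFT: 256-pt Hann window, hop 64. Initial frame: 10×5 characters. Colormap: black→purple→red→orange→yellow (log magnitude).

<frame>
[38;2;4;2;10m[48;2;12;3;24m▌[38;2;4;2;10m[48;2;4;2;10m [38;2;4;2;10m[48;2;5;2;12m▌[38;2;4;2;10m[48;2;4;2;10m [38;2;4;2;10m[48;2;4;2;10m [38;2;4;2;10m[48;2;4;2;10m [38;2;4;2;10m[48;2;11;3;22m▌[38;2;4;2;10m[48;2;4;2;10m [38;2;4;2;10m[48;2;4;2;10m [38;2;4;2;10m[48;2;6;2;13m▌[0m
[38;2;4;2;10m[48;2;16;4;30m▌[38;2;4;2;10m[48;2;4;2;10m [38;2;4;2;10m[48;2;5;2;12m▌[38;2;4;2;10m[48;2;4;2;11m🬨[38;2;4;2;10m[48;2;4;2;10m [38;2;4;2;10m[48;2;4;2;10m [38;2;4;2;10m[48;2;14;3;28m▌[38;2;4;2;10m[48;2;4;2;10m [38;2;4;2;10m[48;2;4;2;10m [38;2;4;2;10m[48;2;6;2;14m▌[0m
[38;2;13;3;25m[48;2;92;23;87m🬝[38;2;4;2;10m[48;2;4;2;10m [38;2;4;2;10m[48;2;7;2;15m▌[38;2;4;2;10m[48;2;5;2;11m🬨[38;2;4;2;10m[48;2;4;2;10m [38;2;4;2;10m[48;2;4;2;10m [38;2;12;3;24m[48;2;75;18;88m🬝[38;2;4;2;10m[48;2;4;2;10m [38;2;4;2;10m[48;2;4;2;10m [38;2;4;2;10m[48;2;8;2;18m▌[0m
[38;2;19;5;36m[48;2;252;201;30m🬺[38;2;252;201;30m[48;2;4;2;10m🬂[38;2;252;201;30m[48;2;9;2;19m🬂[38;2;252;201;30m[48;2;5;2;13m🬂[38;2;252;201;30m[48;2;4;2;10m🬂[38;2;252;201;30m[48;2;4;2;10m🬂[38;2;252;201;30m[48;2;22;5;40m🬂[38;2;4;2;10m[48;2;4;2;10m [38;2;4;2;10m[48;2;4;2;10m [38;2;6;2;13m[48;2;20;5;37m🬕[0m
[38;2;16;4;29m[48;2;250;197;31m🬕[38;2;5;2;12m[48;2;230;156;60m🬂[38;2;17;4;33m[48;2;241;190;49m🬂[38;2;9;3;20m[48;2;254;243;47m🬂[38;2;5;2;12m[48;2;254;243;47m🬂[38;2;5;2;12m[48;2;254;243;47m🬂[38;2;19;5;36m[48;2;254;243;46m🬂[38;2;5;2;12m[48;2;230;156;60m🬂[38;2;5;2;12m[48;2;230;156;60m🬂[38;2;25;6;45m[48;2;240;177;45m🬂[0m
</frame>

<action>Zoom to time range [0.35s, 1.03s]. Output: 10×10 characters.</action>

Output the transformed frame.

<frame>
[38;2;5;2;12m[48;2;4;2;11m▌[38;2;4;2;10m[48;2;4;2;10m [38;2;4;2;10m[48;2;4;2;10m [38;2;4;2;10m[48;2;4;2;10m [38;2;4;2;10m[48;2;4;2;10m [38;2;4;2;10m[48;2;4;2;10m [38;2;4;2;10m[48;2;4;2;10m [38;2;4;2;10m[48;2;4;2;10m [38;2;11;3;22m[48;2;6;2;14m▌[38;2;4;2;10m[48;2;4;2;10m [0m
[38;2;5;2;12m[48;2;4;2;11m▌[38;2;4;2;10m[48;2;4;2;10m [38;2;4;2;10m[48;2;4;2;10m [38;2;4;2;10m[48;2;4;2;10m [38;2;4;2;10m[48;2;4;2;10m [38;2;4;2;10m[48;2;4;2;10m [38;2;4;2;10m[48;2;4;2;10m [38;2;4;2;10m[48;2;4;2;10m [38;2;6;2;14m[48;2;11;3;23m▐[38;2;4;2;10m[48;2;4;2;10m [0m
[38;2;4;2;11m[48;2;5;2;12m▐[38;2;4;2;10m[48;2;4;2;10m [38;2;4;2;10m[48;2;4;2;10m [38;2;4;2;10m[48;2;4;2;10m [38;2;4;2;10m[48;2;4;2;10m [38;2;4;2;10m[48;2;4;2;10m [38;2;4;2;10m[48;2;4;2;10m [38;2;4;2;10m[48;2;4;2;10m [38;2;7;2;15m[48;2;13;3;25m▐[38;2;4;2;10m[48;2;4;2;10m [0m
[38;2;6;2;13m[48;2;5;2;11m▌[38;2;4;2;10m[48;2;4;2;10m [38;2;4;2;10m[48;2;4;2;10m [38;2;4;2;10m[48;2;4;2;10m [38;2;4;2;10m[48;2;4;2;10m [38;2;4;2;10m[48;2;4;2;10m [38;2;4;2;10m[48;2;4;2;10m [38;2;4;2;10m[48;2;4;2;10m [38;2;7;2;16m[48;2;15;4;30m▐[38;2;4;2;10m[48;2;4;2;10m [0m
[38;2;5;2;12m[48;2;6;2;14m▐[38;2;4;2;10m[48;2;4;2;10m [38;2;4;2;10m[48;2;4;2;10m [38;2;4;2;10m[48;2;4;2;10m [38;2;4;2;10m[48;2;4;2;10m [38;2;4;2;10m[48;2;4;2;10m [38;2;4;2;10m[48;2;4;2;10m [38;2;4;2;10m[48;2;4;2;10m [38;2;10;3;21m[48;2;22;5;41m▐[38;2;4;2;10m[48;2;4;2;10m [0m
[38;2;5;2;12m[48;2;7;2;16m▐[38;2;4;2;10m[48;2;4;2;10m [38;2;4;2;10m[48;2;4;2;10m [38;2;4;2;10m[48;2;4;2;10m [38;2;4;2;10m[48;2;4;2;10m [38;2;4;2;10m[48;2;4;2;10m [38;2;4;2;10m[48;2;4;2;10m [38;2;4;2;10m[48;2;4;2;10m [38;2;28;6;50m[48;2;92;22;87m🬬[38;2;4;2;10m[48;2;4;2;10m [0m
[38;2;252;201;30m[48;2;8;2;17m🬂[38;2;252;201;30m[48;2;5;2;11m🬂[38;2;252;201;30m[48;2;5;2;11m🬂[38;2;252;201;30m[48;2;5;2;11m🬂[38;2;252;201;30m[48;2;5;2;11m🬂[38;2;252;201;30m[48;2;5;2;11m🬂[38;2;252;201;30m[48;2;5;2;11m🬂[38;2;252;201;30m[48;2;5;2;11m🬂[38;2;226;128;53m[48;2;41;9;71m🬄[38;2;4;2;10m[48;2;4;2;10m [0m
[38;2;10;2;20m[48;2;16;4;31m🬨[38;2;4;2;10m[48;2;4;2;10m [38;2;4;2;10m[48;2;4;2;10m [38;2;4;2;10m[48;2;4;2;10m [38;2;4;2;10m[48;2;4;2;10m [38;2;4;2;10m[48;2;4;2;10m [38;2;4;2;10m[48;2;4;2;10m [38;2;4;2;10m[48;2;4;2;10m [38;2;32;7;58m[48;2;14;4;28m▌[38;2;4;2;10m[48;2;4;2;10m [0m
[38;2;23;5;42m[48;2;54;12;89m🬬[38;2;4;2;11m[48;2;25;6;45m🬎[38;2;4;2;11m[48;2;25;6;45m🬎[38;2;4;2;11m[48;2;25;6;45m🬎[38;2;4;2;11m[48;2;25;6;45m🬎[38;2;4;2;11m[48;2;25;6;45m🬎[38;2;4;2;11m[48;2;25;6;45m🬎[38;2;4;2;11m[48;2;25;6;45m🬎[38;2;19;4;35m[48;2;45;10;75m🬨[38;2;4;2;11m[48;2;23;6;42m🬎[0m
[38;2;253;229;41m[48;2;190;64;68m🬎[38;2;254;243;47m[48;2;48;11;83m🬎[38;2;254;243;47m[48;2;48;11;83m🬎[38;2;254;243;46m[48;2;48;11;83m🬎[38;2;254;243;47m[48;2;48;11;83m🬎[38;2;254;243;46m[48;2;48;11;83m🬎[38;2;254;243;47m[48;2;48;11;83m🬎[38;2;254;243;47m[48;2;48;11;83m🬎[38;2;236;175;54m[48;2;13;4;26m🬝[38;2;230;156;60m[48;2;9;3;18m🬎[0m
</frame>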